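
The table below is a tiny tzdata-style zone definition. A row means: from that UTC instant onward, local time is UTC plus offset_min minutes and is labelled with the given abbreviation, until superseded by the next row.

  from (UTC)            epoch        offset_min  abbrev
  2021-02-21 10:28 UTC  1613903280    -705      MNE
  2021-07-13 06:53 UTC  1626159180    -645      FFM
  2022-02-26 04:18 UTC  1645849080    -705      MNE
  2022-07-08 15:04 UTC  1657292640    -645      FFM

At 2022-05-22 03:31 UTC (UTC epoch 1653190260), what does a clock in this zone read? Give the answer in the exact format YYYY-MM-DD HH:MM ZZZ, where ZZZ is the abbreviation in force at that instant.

2022-05-21 15:46 MNE

Query: 2022-05-22 03:31 UTC
Rule 3/4 (MNE, -11:45): 2022-02-26 04:18 UTC ≤ query < 2022-07-08 15:04 UTC
3·60 + 31 - 705 = -494 min
-494 = -1·1440 + 946; 946 = 15·60 + 46 → 15:46, 2022-05-22 - 1 day = 2022-05-21
→ 2022-05-21 15:46 MNE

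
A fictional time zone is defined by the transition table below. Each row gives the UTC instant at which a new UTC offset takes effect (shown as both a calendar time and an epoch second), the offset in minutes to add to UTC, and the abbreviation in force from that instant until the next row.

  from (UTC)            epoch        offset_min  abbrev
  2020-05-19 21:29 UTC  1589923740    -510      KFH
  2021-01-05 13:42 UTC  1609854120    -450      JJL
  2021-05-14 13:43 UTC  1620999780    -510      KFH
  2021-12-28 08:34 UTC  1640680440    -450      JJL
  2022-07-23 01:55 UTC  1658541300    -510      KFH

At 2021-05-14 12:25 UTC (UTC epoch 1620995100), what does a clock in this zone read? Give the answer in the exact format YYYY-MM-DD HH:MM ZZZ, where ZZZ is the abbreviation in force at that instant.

2021-05-14 04:55 JJL

Query: 2021-05-14 12:25 UTC
Rule 2/5 (JJL, -07:30): 2021-01-05 13:42 UTC ≤ query < 2021-05-14 13:43 UTC
12·60 + 25 - 450 = 295 min
295 = 0·1440 + 295; 295 = 4·60 + 55 → 04:55, same day
→ 2021-05-14 04:55 JJL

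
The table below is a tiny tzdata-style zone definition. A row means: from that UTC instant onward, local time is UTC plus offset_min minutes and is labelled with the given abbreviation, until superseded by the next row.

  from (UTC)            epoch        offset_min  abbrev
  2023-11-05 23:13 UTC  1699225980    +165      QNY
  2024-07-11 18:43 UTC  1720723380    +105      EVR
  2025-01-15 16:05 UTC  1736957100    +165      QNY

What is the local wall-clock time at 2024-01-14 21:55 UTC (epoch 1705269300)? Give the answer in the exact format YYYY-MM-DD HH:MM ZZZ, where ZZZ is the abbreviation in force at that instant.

Query: 2024-01-14 21:55 UTC
Rule 1/3 (QNY, +02:45): 2023-11-05 23:13 UTC ≤ query < 2024-07-11 18:43 UTC
21·60 + 55 + 165 = 1480 min
1480 = 1·1440 + 40; 40 = 0·60 + 40 → 00:40, 2024-01-14 + 1 day = 2024-01-15
→ 2024-01-15 00:40 QNY

2024-01-15 00:40 QNY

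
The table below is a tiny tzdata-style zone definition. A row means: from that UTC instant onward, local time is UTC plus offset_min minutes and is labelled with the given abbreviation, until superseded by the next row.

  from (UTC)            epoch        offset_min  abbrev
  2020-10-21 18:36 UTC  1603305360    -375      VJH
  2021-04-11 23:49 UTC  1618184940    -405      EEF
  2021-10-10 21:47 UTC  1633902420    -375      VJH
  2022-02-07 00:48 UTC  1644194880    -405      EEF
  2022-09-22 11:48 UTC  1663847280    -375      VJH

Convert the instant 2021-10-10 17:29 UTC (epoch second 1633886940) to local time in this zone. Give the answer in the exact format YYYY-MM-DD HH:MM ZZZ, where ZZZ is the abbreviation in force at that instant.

Query: 2021-10-10 17:29 UTC
Rule 2/5 (EEF, -06:45): 2021-04-11 23:49 UTC ≤ query < 2021-10-10 21:47 UTC
17·60 + 29 - 405 = 644 min
644 = 0·1440 + 644; 644 = 10·60 + 44 → 10:44, same day
→ 2021-10-10 10:44 EEF

2021-10-10 10:44 EEF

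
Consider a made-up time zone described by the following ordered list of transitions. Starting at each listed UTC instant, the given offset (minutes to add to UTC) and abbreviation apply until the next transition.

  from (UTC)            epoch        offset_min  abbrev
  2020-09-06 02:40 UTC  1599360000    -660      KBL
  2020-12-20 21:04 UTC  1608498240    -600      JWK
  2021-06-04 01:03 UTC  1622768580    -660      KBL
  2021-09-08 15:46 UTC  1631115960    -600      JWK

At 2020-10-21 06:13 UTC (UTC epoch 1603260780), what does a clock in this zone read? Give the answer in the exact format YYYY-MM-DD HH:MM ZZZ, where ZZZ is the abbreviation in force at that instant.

Query: 2020-10-21 06:13 UTC
Rule 1/4 (KBL, -11:00): 2020-09-06 02:40 UTC ≤ query < 2020-12-20 21:04 UTC
6·60 + 13 - 660 = -287 min
-287 = -1·1440 + 1153; 1153 = 19·60 + 13 → 19:13, 2020-10-21 - 1 day = 2020-10-20
→ 2020-10-20 19:13 KBL

2020-10-20 19:13 KBL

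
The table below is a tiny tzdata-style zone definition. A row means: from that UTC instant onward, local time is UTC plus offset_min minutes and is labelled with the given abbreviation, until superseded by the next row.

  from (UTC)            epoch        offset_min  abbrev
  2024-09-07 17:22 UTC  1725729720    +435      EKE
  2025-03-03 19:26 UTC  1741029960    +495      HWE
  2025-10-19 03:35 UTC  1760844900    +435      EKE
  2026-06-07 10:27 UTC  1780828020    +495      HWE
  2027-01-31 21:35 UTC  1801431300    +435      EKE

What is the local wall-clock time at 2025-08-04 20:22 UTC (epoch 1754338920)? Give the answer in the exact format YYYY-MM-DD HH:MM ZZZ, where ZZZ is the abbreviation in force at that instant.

2025-08-05 04:37 HWE

Query: 2025-08-04 20:22 UTC
Rule 2/5 (HWE, +08:15): 2025-03-03 19:26 UTC ≤ query < 2025-10-19 03:35 UTC
20·60 + 22 + 495 = 1717 min
1717 = 1·1440 + 277; 277 = 4·60 + 37 → 04:37, 2025-08-04 + 1 day = 2025-08-05
→ 2025-08-05 04:37 HWE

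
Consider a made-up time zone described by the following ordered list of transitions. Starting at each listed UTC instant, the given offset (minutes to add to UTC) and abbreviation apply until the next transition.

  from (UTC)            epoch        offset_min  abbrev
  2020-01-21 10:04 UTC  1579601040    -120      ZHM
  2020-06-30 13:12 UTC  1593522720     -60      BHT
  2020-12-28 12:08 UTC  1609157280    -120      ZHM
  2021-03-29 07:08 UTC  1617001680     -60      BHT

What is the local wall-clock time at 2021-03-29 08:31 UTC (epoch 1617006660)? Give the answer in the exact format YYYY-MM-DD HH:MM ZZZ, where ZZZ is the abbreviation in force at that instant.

Query: 2021-03-29 08:31 UTC
Rule 4/4 (BHT, -01:00): 2021-03-29 07:08 UTC ≤ query < +∞
8·60 + 31 - 60 = 451 min
451 = 0·1440 + 451; 451 = 7·60 + 31 → 07:31, same day
→ 2021-03-29 07:31 BHT

2021-03-29 07:31 BHT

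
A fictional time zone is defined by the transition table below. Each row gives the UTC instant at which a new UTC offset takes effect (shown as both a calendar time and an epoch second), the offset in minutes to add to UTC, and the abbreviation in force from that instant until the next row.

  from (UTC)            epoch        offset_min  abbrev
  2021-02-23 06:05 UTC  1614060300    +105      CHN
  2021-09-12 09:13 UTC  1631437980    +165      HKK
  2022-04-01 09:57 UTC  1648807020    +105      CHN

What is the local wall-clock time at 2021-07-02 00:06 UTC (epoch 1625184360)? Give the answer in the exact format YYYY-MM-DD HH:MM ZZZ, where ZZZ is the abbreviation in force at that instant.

Query: 2021-07-02 00:06 UTC
Rule 1/3 (CHN, +01:45): 2021-02-23 06:05 UTC ≤ query < 2021-09-12 09:13 UTC
0·60 + 6 + 105 = 111 min
111 = 0·1440 + 111; 111 = 1·60 + 51 → 01:51, same day
→ 2021-07-02 01:51 CHN

2021-07-02 01:51 CHN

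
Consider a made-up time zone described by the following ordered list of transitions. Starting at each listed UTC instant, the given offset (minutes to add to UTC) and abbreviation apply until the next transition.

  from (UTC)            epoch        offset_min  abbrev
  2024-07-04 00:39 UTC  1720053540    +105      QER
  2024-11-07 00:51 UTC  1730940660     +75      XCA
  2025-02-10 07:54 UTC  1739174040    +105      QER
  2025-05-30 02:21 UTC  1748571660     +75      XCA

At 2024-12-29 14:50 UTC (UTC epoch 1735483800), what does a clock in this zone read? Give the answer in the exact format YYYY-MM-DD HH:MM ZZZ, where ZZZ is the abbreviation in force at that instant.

Query: 2024-12-29 14:50 UTC
Rule 2/4 (XCA, +01:15): 2024-11-07 00:51 UTC ≤ query < 2025-02-10 07:54 UTC
14·60 + 50 + 75 = 965 min
965 = 0·1440 + 965; 965 = 16·60 + 5 → 16:05, same day
→ 2024-12-29 16:05 XCA

2024-12-29 16:05 XCA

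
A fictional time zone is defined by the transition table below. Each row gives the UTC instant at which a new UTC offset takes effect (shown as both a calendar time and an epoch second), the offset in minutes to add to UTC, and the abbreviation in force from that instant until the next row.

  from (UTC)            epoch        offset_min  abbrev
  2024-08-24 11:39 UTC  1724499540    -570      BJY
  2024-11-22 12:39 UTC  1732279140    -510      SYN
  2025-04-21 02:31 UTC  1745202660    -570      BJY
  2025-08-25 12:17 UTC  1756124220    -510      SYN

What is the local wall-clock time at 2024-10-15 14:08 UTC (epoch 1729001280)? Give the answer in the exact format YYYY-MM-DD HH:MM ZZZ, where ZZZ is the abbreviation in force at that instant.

2024-10-15 04:38 BJY

Query: 2024-10-15 14:08 UTC
Rule 1/4 (BJY, -09:30): 2024-08-24 11:39 UTC ≤ query < 2024-11-22 12:39 UTC
14·60 + 8 - 570 = 278 min
278 = 0·1440 + 278; 278 = 4·60 + 38 → 04:38, same day
→ 2024-10-15 04:38 BJY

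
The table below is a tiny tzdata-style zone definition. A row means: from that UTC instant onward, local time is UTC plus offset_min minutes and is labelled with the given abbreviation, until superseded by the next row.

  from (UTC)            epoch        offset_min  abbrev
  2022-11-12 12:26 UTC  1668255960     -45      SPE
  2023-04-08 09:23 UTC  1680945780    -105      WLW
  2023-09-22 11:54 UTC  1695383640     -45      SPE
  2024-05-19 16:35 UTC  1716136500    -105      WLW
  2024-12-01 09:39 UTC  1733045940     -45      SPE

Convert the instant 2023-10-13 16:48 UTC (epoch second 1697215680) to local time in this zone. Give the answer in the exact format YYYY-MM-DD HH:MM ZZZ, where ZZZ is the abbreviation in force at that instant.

2023-10-13 16:03 SPE

Query: 2023-10-13 16:48 UTC
Rule 3/5 (SPE, -00:45): 2023-09-22 11:54 UTC ≤ query < 2024-05-19 16:35 UTC
16·60 + 48 - 45 = 963 min
963 = 0·1440 + 963; 963 = 16·60 + 3 → 16:03, same day
→ 2023-10-13 16:03 SPE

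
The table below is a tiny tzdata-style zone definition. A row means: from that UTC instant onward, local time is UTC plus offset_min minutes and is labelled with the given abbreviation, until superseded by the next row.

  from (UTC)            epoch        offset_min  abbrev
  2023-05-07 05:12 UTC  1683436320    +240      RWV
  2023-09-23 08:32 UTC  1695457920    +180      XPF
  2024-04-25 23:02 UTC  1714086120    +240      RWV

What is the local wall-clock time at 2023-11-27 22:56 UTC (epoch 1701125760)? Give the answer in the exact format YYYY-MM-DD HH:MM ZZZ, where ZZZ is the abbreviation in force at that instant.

2023-11-28 01:56 XPF

Query: 2023-11-27 22:56 UTC
Rule 2/3 (XPF, +03:00): 2023-09-23 08:32 UTC ≤ query < 2024-04-25 23:02 UTC
22·60 + 56 + 180 = 1556 min
1556 = 1·1440 + 116; 116 = 1·60 + 56 → 01:56, 2023-11-27 + 1 day = 2023-11-28
→ 2023-11-28 01:56 XPF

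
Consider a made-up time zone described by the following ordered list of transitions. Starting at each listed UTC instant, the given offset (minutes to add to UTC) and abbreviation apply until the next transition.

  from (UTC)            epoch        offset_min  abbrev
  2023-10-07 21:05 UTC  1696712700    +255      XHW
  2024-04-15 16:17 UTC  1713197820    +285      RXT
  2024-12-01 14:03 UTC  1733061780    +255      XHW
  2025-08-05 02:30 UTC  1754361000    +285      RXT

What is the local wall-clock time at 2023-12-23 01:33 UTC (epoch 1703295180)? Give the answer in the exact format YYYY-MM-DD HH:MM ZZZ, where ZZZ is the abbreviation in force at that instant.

2023-12-23 05:48 XHW

Query: 2023-12-23 01:33 UTC
Rule 1/4 (XHW, +04:15): 2023-10-07 21:05 UTC ≤ query < 2024-04-15 16:17 UTC
1·60 + 33 + 255 = 348 min
348 = 0·1440 + 348; 348 = 5·60 + 48 → 05:48, same day
→ 2023-12-23 05:48 XHW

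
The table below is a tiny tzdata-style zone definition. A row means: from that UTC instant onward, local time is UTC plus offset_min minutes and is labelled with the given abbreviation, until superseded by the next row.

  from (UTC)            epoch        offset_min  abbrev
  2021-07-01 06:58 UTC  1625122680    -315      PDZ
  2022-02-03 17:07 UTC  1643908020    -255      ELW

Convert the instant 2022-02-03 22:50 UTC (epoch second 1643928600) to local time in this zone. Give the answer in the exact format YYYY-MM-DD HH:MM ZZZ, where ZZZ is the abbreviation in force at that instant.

2022-02-03 18:35 ELW

Query: 2022-02-03 22:50 UTC
Rule 2/2 (ELW, -04:15): 2022-02-03 17:07 UTC ≤ query < +∞
22·60 + 50 - 255 = 1115 min
1115 = 0·1440 + 1115; 1115 = 18·60 + 35 → 18:35, same day
→ 2022-02-03 18:35 ELW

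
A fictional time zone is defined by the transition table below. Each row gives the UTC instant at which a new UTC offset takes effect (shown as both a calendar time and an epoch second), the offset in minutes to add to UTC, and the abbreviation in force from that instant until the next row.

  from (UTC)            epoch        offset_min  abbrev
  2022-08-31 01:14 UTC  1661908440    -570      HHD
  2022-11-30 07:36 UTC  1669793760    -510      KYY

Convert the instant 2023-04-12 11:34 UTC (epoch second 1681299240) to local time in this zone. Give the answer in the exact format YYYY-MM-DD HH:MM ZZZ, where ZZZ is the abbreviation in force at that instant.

2023-04-12 03:04 KYY

Query: 2023-04-12 11:34 UTC
Rule 2/2 (KYY, -08:30): 2022-11-30 07:36 UTC ≤ query < +∞
11·60 + 34 - 510 = 184 min
184 = 0·1440 + 184; 184 = 3·60 + 4 → 03:04, same day
→ 2023-04-12 03:04 KYY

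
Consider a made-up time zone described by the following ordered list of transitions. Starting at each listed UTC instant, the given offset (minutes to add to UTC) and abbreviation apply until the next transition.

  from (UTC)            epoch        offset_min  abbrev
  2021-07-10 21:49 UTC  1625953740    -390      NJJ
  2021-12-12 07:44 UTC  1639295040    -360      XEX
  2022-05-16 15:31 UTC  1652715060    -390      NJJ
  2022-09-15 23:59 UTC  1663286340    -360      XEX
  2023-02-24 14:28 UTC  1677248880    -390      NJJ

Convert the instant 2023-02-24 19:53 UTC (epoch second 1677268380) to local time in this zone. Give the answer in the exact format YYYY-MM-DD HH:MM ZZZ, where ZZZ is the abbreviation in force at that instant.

2023-02-24 13:23 NJJ

Query: 2023-02-24 19:53 UTC
Rule 5/5 (NJJ, -06:30): 2023-02-24 14:28 UTC ≤ query < +∞
19·60 + 53 - 390 = 803 min
803 = 0·1440 + 803; 803 = 13·60 + 23 → 13:23, same day
→ 2023-02-24 13:23 NJJ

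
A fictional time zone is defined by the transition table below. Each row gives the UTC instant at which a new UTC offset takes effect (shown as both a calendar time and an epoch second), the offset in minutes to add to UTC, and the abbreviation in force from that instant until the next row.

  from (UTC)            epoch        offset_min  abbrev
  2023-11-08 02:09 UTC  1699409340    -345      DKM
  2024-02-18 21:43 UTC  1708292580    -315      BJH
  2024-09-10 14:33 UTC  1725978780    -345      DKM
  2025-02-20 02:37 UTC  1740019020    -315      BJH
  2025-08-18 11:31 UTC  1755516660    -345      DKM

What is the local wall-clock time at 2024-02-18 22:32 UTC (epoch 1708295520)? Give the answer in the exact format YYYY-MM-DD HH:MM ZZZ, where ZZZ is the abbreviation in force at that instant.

2024-02-18 17:17 BJH

Query: 2024-02-18 22:32 UTC
Rule 2/5 (BJH, -05:15): 2024-02-18 21:43 UTC ≤ query < 2024-09-10 14:33 UTC
22·60 + 32 - 315 = 1037 min
1037 = 0·1440 + 1037; 1037 = 17·60 + 17 → 17:17, same day
→ 2024-02-18 17:17 BJH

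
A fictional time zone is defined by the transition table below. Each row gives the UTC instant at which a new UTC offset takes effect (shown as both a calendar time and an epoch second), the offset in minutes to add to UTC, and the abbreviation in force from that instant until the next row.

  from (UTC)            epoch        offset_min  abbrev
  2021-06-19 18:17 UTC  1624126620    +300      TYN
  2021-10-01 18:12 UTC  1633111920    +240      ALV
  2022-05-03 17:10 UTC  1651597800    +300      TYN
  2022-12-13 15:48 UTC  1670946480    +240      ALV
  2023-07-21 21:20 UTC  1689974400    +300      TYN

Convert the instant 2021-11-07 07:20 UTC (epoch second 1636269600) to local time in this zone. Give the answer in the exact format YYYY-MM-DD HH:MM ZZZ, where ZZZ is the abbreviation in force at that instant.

Query: 2021-11-07 07:20 UTC
Rule 2/5 (ALV, +04:00): 2021-10-01 18:12 UTC ≤ query < 2022-05-03 17:10 UTC
7·60 + 20 + 240 = 680 min
680 = 0·1440 + 680; 680 = 11·60 + 20 → 11:20, same day
→ 2021-11-07 11:20 ALV

2021-11-07 11:20 ALV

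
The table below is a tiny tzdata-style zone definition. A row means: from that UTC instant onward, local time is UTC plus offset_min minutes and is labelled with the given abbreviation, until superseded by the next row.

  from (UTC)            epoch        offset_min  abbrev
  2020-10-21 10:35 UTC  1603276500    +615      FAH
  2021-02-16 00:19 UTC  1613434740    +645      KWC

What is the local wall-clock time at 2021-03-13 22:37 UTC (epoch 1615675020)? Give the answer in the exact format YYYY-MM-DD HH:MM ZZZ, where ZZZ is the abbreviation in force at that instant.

2021-03-14 09:22 KWC

Query: 2021-03-13 22:37 UTC
Rule 2/2 (KWC, +10:45): 2021-02-16 00:19 UTC ≤ query < +∞
22·60 + 37 + 645 = 2002 min
2002 = 1·1440 + 562; 562 = 9·60 + 22 → 09:22, 2021-03-13 + 1 day = 2021-03-14
→ 2021-03-14 09:22 KWC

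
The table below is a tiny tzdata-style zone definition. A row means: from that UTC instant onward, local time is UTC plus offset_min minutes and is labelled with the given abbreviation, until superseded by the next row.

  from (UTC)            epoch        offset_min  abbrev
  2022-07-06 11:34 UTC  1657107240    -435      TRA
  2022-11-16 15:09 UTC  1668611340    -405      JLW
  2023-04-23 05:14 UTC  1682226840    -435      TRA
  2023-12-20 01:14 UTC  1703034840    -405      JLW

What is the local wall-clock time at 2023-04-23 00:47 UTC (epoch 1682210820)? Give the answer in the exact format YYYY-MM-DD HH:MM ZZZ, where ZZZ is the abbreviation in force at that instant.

2023-04-22 18:02 JLW

Query: 2023-04-23 00:47 UTC
Rule 2/4 (JLW, -06:45): 2022-11-16 15:09 UTC ≤ query < 2023-04-23 05:14 UTC
0·60 + 47 - 405 = -358 min
-358 = -1·1440 + 1082; 1082 = 18·60 + 2 → 18:02, 2023-04-23 - 1 day = 2023-04-22
→ 2023-04-22 18:02 JLW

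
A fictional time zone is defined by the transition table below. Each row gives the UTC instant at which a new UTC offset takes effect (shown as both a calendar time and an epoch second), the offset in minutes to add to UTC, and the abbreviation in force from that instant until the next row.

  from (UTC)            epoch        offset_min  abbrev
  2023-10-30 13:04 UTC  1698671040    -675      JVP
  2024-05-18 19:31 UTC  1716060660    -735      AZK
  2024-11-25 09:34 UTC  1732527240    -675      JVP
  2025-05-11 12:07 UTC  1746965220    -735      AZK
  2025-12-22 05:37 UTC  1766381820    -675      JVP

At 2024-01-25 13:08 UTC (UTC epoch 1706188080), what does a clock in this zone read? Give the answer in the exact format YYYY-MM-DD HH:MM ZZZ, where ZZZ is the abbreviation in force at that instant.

Query: 2024-01-25 13:08 UTC
Rule 1/5 (JVP, -11:15): 2023-10-30 13:04 UTC ≤ query < 2024-05-18 19:31 UTC
13·60 + 8 - 675 = 113 min
113 = 0·1440 + 113; 113 = 1·60 + 53 → 01:53, same day
→ 2024-01-25 01:53 JVP

2024-01-25 01:53 JVP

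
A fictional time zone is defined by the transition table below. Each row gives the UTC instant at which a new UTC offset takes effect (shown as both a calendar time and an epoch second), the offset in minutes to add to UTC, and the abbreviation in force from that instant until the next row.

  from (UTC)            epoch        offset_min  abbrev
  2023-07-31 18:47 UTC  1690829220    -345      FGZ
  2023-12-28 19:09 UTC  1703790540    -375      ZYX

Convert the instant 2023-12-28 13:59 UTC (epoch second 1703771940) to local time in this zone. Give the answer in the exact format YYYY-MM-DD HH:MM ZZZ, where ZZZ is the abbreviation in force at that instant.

2023-12-28 08:14 FGZ

Query: 2023-12-28 13:59 UTC
Rule 1/2 (FGZ, -05:45): 2023-07-31 18:47 UTC ≤ query < 2023-12-28 19:09 UTC
13·60 + 59 - 345 = 494 min
494 = 0·1440 + 494; 494 = 8·60 + 14 → 08:14, same day
→ 2023-12-28 08:14 FGZ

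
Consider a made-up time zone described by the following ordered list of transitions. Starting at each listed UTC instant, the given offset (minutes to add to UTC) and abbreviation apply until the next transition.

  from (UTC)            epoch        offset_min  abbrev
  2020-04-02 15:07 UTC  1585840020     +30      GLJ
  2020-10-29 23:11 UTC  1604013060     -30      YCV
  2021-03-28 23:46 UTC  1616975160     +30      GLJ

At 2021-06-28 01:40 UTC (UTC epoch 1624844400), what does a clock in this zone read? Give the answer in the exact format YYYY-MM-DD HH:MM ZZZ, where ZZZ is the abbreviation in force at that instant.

Query: 2021-06-28 01:40 UTC
Rule 3/3 (GLJ, +00:30): 2021-03-28 23:46 UTC ≤ query < +∞
1·60 + 40 + 30 = 130 min
130 = 0·1440 + 130; 130 = 2·60 + 10 → 02:10, same day
→ 2021-06-28 02:10 GLJ

2021-06-28 02:10 GLJ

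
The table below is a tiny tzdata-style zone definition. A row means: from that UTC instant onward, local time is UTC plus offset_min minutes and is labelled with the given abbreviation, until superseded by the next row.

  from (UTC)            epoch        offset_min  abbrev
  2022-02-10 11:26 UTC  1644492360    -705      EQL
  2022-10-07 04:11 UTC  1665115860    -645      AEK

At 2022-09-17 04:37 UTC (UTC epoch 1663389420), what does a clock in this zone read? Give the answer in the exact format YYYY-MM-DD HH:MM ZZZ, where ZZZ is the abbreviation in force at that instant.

Query: 2022-09-17 04:37 UTC
Rule 1/2 (EQL, -11:45): 2022-02-10 11:26 UTC ≤ query < 2022-10-07 04:11 UTC
4·60 + 37 - 705 = -428 min
-428 = -1·1440 + 1012; 1012 = 16·60 + 52 → 16:52, 2022-09-17 - 1 day = 2022-09-16
→ 2022-09-16 16:52 EQL

2022-09-16 16:52 EQL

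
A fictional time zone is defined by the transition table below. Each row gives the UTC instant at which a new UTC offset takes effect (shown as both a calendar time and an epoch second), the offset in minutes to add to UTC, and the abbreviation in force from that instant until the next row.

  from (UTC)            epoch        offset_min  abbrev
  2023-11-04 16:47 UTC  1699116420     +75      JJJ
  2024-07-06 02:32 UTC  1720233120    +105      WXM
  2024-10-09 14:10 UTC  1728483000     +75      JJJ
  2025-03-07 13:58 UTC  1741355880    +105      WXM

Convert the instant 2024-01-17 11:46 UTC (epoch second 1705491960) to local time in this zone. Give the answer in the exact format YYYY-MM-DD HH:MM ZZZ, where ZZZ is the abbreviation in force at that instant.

2024-01-17 13:01 JJJ

Query: 2024-01-17 11:46 UTC
Rule 1/4 (JJJ, +01:15): 2023-11-04 16:47 UTC ≤ query < 2024-07-06 02:32 UTC
11·60 + 46 + 75 = 781 min
781 = 0·1440 + 781; 781 = 13·60 + 1 → 13:01, same day
→ 2024-01-17 13:01 JJJ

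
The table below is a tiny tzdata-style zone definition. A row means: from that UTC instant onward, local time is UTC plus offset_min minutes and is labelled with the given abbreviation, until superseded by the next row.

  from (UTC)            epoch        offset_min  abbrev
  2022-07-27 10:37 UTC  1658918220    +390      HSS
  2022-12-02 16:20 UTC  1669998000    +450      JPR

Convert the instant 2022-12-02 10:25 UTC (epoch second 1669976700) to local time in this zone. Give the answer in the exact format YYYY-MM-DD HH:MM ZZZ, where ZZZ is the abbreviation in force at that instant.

2022-12-02 16:55 HSS

Query: 2022-12-02 10:25 UTC
Rule 1/2 (HSS, +06:30): 2022-07-27 10:37 UTC ≤ query < 2022-12-02 16:20 UTC
10·60 + 25 + 390 = 1015 min
1015 = 0·1440 + 1015; 1015 = 16·60 + 55 → 16:55, same day
→ 2022-12-02 16:55 HSS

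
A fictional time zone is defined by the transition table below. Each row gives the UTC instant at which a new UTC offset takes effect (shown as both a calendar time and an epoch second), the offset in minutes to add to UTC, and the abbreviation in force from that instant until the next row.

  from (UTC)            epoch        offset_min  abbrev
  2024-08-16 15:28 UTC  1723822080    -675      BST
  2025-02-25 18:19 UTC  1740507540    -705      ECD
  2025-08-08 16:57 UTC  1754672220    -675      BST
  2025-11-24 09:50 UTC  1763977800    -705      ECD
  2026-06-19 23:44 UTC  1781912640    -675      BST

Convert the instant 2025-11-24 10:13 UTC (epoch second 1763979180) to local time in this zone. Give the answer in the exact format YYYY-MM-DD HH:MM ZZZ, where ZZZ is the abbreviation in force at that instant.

2025-11-23 22:28 ECD

Query: 2025-11-24 10:13 UTC
Rule 4/5 (ECD, -11:45): 2025-11-24 09:50 UTC ≤ query < 2026-06-19 23:44 UTC
10·60 + 13 - 705 = -92 min
-92 = -1·1440 + 1348; 1348 = 22·60 + 28 → 22:28, 2025-11-24 - 1 day = 2025-11-23
→ 2025-11-23 22:28 ECD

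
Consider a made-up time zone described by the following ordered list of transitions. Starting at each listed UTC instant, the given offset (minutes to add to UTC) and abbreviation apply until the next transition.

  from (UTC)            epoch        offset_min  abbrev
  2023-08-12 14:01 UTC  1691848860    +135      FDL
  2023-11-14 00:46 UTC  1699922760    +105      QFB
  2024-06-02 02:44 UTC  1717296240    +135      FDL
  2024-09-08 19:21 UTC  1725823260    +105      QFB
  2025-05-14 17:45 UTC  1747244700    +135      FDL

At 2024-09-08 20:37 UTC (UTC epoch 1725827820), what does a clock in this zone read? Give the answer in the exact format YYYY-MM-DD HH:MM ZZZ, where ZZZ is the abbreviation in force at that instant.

Query: 2024-09-08 20:37 UTC
Rule 4/5 (QFB, +01:45): 2024-09-08 19:21 UTC ≤ query < 2025-05-14 17:45 UTC
20·60 + 37 + 105 = 1342 min
1342 = 0·1440 + 1342; 1342 = 22·60 + 22 → 22:22, same day
→ 2024-09-08 22:22 QFB

2024-09-08 22:22 QFB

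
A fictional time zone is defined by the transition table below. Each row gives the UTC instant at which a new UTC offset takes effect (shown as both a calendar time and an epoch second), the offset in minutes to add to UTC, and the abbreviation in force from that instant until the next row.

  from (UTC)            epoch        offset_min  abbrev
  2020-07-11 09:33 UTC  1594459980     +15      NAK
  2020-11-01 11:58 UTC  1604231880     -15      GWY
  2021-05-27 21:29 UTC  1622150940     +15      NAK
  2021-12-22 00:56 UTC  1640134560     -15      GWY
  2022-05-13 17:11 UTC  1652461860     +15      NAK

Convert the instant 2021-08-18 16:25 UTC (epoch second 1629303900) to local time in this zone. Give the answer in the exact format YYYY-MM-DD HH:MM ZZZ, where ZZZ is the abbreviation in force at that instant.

2021-08-18 16:40 NAK

Query: 2021-08-18 16:25 UTC
Rule 3/5 (NAK, +00:15): 2021-05-27 21:29 UTC ≤ query < 2021-12-22 00:56 UTC
16·60 + 25 + 15 = 1000 min
1000 = 0·1440 + 1000; 1000 = 16·60 + 40 → 16:40, same day
→ 2021-08-18 16:40 NAK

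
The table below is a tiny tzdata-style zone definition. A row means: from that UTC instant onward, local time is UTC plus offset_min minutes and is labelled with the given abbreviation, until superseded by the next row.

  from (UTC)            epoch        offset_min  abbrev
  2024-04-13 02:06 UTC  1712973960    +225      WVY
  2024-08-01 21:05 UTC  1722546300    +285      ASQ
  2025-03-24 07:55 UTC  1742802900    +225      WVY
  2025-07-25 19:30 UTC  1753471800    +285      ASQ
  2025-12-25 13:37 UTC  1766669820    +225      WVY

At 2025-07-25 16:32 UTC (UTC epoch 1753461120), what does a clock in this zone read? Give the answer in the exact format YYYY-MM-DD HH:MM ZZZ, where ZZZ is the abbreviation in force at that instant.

2025-07-25 20:17 WVY

Query: 2025-07-25 16:32 UTC
Rule 3/5 (WVY, +03:45): 2025-03-24 07:55 UTC ≤ query < 2025-07-25 19:30 UTC
16·60 + 32 + 225 = 1217 min
1217 = 0·1440 + 1217; 1217 = 20·60 + 17 → 20:17, same day
→ 2025-07-25 20:17 WVY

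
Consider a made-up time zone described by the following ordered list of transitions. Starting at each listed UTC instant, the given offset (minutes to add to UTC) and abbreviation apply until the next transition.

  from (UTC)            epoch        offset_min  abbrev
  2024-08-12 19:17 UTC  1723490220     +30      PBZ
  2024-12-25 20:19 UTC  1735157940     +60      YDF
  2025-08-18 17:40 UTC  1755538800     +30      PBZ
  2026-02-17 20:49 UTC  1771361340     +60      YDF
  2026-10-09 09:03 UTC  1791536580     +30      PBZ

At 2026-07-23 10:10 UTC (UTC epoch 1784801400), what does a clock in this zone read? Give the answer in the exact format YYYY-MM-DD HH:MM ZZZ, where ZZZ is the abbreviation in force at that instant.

Query: 2026-07-23 10:10 UTC
Rule 4/5 (YDF, +01:00): 2026-02-17 20:49 UTC ≤ query < 2026-10-09 09:03 UTC
10·60 + 10 + 60 = 670 min
670 = 0·1440 + 670; 670 = 11·60 + 10 → 11:10, same day
→ 2026-07-23 11:10 YDF

2026-07-23 11:10 YDF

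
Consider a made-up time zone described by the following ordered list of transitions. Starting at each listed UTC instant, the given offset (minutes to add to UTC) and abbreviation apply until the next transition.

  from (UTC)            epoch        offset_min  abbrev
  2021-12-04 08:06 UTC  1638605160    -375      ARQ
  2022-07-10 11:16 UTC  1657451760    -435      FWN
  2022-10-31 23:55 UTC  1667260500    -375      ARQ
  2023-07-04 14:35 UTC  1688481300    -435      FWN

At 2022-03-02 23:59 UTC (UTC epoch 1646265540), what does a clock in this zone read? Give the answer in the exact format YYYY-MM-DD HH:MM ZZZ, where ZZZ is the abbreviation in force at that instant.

Query: 2022-03-02 23:59 UTC
Rule 1/4 (ARQ, -06:15): 2021-12-04 08:06 UTC ≤ query < 2022-07-10 11:16 UTC
23·60 + 59 - 375 = 1064 min
1064 = 0·1440 + 1064; 1064 = 17·60 + 44 → 17:44, same day
→ 2022-03-02 17:44 ARQ

2022-03-02 17:44 ARQ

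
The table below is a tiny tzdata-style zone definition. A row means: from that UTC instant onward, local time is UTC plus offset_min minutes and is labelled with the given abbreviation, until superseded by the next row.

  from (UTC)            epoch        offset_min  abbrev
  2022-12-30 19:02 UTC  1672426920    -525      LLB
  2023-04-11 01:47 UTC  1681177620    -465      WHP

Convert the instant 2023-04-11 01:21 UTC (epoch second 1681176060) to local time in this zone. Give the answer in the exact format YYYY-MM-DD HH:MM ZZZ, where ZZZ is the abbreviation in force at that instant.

Query: 2023-04-11 01:21 UTC
Rule 1/2 (LLB, -08:45): 2022-12-30 19:02 UTC ≤ query < 2023-04-11 01:47 UTC
1·60 + 21 - 525 = -444 min
-444 = -1·1440 + 996; 996 = 16·60 + 36 → 16:36, 2023-04-11 - 1 day = 2023-04-10
→ 2023-04-10 16:36 LLB

2023-04-10 16:36 LLB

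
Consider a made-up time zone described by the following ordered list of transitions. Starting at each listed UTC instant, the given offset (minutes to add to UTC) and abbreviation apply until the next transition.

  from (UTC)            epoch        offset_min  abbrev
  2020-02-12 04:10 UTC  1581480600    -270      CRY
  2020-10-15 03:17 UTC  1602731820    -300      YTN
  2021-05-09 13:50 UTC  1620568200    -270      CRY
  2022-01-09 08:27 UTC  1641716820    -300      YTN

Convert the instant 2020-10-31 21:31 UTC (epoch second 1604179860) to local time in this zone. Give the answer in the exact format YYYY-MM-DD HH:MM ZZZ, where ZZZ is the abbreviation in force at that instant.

2020-10-31 16:31 YTN

Query: 2020-10-31 21:31 UTC
Rule 2/4 (YTN, -05:00): 2020-10-15 03:17 UTC ≤ query < 2021-05-09 13:50 UTC
21·60 + 31 - 300 = 991 min
991 = 0·1440 + 991; 991 = 16·60 + 31 → 16:31, same day
→ 2020-10-31 16:31 YTN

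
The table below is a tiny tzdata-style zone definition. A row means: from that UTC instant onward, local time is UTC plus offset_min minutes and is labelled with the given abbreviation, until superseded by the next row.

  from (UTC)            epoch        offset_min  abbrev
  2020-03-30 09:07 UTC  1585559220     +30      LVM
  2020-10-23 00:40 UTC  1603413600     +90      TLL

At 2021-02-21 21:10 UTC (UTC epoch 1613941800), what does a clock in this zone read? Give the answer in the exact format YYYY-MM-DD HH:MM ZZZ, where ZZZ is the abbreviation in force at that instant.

2021-02-21 22:40 TLL

Query: 2021-02-21 21:10 UTC
Rule 2/2 (TLL, +01:30): 2020-10-23 00:40 UTC ≤ query < +∞
21·60 + 10 + 90 = 1360 min
1360 = 0·1440 + 1360; 1360 = 22·60 + 40 → 22:40, same day
→ 2021-02-21 22:40 TLL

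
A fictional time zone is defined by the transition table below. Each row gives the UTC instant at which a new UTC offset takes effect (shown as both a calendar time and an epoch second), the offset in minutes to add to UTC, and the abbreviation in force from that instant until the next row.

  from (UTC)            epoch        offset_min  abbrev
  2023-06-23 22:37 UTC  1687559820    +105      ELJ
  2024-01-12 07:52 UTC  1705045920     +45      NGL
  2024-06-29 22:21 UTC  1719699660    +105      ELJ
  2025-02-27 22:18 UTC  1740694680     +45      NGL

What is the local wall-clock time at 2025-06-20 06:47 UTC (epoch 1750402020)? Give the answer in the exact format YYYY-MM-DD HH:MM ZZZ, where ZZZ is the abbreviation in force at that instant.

2025-06-20 07:32 NGL

Query: 2025-06-20 06:47 UTC
Rule 4/4 (NGL, +00:45): 2025-02-27 22:18 UTC ≤ query < +∞
6·60 + 47 + 45 = 452 min
452 = 0·1440 + 452; 452 = 7·60 + 32 → 07:32, same day
→ 2025-06-20 07:32 NGL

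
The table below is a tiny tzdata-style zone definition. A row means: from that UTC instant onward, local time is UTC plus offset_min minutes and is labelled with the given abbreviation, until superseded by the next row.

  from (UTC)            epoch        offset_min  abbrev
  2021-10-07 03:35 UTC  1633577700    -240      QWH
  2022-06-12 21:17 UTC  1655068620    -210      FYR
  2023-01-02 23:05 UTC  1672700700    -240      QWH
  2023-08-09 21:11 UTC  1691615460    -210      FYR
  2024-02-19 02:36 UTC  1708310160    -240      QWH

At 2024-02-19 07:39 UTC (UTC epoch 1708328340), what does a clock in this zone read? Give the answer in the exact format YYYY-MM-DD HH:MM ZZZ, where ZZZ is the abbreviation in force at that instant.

Query: 2024-02-19 07:39 UTC
Rule 5/5 (QWH, -04:00): 2024-02-19 02:36 UTC ≤ query < +∞
7·60 + 39 - 240 = 219 min
219 = 0·1440 + 219; 219 = 3·60 + 39 → 03:39, same day
→ 2024-02-19 03:39 QWH

2024-02-19 03:39 QWH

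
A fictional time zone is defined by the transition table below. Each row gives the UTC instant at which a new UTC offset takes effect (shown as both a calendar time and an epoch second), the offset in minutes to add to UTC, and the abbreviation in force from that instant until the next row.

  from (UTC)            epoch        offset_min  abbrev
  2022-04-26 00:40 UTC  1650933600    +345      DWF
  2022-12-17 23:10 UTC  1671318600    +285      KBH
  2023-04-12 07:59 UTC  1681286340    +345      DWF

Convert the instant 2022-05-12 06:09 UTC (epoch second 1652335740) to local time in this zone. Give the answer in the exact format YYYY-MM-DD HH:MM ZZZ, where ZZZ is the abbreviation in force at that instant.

2022-05-12 11:54 DWF

Query: 2022-05-12 06:09 UTC
Rule 1/3 (DWF, +05:45): 2022-04-26 00:40 UTC ≤ query < 2022-12-17 23:10 UTC
6·60 + 9 + 345 = 714 min
714 = 0·1440 + 714; 714 = 11·60 + 54 → 11:54, same day
→ 2022-05-12 11:54 DWF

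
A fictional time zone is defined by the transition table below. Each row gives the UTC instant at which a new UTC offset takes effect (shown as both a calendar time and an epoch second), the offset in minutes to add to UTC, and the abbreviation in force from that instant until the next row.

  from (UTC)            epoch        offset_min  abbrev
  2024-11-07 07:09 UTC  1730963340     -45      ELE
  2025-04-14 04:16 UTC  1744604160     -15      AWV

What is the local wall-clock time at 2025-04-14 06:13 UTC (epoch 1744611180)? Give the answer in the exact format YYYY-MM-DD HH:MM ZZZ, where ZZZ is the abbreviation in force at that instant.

Query: 2025-04-14 06:13 UTC
Rule 2/2 (AWV, -00:15): 2025-04-14 04:16 UTC ≤ query < +∞
6·60 + 13 - 15 = 358 min
358 = 0·1440 + 358; 358 = 5·60 + 58 → 05:58, same day
→ 2025-04-14 05:58 AWV

2025-04-14 05:58 AWV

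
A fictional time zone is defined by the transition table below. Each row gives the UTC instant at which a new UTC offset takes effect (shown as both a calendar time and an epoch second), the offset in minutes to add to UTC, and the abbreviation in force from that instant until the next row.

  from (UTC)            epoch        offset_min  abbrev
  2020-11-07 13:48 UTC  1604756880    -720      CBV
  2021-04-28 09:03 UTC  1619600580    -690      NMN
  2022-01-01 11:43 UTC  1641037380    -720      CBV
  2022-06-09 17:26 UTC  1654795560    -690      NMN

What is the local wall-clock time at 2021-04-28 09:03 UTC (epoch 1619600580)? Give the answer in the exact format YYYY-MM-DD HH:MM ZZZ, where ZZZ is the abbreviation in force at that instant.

2021-04-27 21:33 NMN

Query: 2021-04-28 09:03 UTC
Rule 2/4 (NMN, -11:30): 2021-04-28 09:03 UTC ≤ query < 2022-01-01 11:43 UTC
9·60 + 3 - 690 = -147 min
-147 = -1·1440 + 1293; 1293 = 21·60 + 33 → 21:33, 2021-04-28 - 1 day = 2021-04-27
→ 2021-04-27 21:33 NMN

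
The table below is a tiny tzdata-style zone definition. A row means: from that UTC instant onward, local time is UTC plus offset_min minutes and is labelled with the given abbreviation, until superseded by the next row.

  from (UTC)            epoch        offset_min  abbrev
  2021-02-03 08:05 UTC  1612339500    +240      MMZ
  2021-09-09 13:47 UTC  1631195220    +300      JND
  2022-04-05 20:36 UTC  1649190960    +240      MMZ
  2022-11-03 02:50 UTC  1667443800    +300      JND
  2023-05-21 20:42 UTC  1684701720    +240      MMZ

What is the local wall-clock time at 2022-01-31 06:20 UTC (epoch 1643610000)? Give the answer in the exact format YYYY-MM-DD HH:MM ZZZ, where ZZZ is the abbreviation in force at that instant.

Query: 2022-01-31 06:20 UTC
Rule 2/5 (JND, +05:00): 2021-09-09 13:47 UTC ≤ query < 2022-04-05 20:36 UTC
6·60 + 20 + 300 = 680 min
680 = 0·1440 + 680; 680 = 11·60 + 20 → 11:20, same day
→ 2022-01-31 11:20 JND

2022-01-31 11:20 JND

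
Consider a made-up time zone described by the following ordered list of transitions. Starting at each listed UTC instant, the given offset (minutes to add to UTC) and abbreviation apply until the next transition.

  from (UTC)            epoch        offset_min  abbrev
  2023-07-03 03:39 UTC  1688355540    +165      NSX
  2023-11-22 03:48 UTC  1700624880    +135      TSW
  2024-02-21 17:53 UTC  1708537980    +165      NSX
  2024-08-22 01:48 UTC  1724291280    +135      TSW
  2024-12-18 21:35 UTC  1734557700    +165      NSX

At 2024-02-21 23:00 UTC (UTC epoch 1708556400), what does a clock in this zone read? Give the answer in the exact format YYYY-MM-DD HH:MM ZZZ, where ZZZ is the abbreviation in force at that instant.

2024-02-22 01:45 NSX

Query: 2024-02-21 23:00 UTC
Rule 3/5 (NSX, +02:45): 2024-02-21 17:53 UTC ≤ query < 2024-08-22 01:48 UTC
23·60 + 0 + 165 = 1545 min
1545 = 1·1440 + 105; 105 = 1·60 + 45 → 01:45, 2024-02-21 + 1 day = 2024-02-22
→ 2024-02-22 01:45 NSX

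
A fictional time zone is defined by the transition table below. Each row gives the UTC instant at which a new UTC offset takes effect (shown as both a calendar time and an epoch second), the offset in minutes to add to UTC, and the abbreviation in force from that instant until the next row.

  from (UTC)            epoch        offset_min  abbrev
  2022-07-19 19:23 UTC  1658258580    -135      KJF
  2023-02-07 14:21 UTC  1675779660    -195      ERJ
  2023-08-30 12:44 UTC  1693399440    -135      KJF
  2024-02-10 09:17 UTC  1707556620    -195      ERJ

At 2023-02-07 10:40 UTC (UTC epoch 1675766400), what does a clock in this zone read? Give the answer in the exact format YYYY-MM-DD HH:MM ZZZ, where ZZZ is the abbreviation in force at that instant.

Query: 2023-02-07 10:40 UTC
Rule 1/4 (KJF, -02:15): 2022-07-19 19:23 UTC ≤ query < 2023-02-07 14:21 UTC
10·60 + 40 - 135 = 505 min
505 = 0·1440 + 505; 505 = 8·60 + 25 → 08:25, same day
→ 2023-02-07 08:25 KJF

2023-02-07 08:25 KJF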